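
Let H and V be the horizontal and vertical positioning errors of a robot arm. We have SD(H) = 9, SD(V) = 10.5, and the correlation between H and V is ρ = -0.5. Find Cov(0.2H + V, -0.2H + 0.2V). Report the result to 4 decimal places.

Var(H) = (9)² = 81;  Var(V) = (10.5)² = 110.25
Cov(H,V) = ρ·SD(H)·SD(V) = -0.5·9·10.5 = -47.25
Cov(0.2H + V, -0.2H + 0.2V) = (0.2)(-0.2)Var(H) + (1)(0.2)Var(V) + [(0.2)(0.2) + (1)(-0.2)]Cov(H,V)
= -0.04·81 + 0.2·110.25 + -0.16·-47.25 = 26.37

26.3700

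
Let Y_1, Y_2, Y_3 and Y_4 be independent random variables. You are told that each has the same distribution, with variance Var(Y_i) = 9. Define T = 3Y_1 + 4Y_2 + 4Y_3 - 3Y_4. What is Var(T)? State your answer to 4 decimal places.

450.0000

By independence, Var(T) = (3)²Var(Y_1) + (4)²Var(Y_2) + (4)²Var(Y_3) + (-3)²Var(Y_4)
= (3)²·9 + (4)²·9 + (4)²·9 + (-3)²·9 = 450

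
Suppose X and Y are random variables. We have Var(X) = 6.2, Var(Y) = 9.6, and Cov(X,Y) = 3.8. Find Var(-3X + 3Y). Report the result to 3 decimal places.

Var(-3X + 3Y) = (-3)²·Var(X) + (3)²·Var(Y) + 2·(-3)·(3)·Cov(X,Y)
= 9·6.2 + 9·9.6 + -18·3.8 = 73.8

73.800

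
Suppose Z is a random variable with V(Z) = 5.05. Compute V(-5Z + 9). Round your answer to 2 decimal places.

V(-5Z + 9) = (-5)²·V(Z) = 25·5.05 = 126.25

126.25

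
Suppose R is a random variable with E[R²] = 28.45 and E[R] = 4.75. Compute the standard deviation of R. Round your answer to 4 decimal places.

V(R) = 28.45 − (4.75)² = 5.8875
σ(R) = √5.8875 ≈ 2.4264

2.4264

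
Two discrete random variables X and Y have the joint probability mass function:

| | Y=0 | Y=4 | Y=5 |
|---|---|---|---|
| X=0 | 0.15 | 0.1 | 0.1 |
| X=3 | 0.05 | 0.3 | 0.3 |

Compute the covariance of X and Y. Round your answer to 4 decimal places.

E[X] = 1.95,  E[Y] = 3.6
E[XY] = 8.1
cov(X,Y) = E[XY] − E[X]E[Y] = 8.1 − (1.95)(3.6) = 1.08

1.0800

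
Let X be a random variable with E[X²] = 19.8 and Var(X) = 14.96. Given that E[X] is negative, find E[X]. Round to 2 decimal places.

(E[X])² = E[X²] − Var(X) = 19.8 − 14.96 = 4.84
E[X] = −√4.84 = -2.2

-2.20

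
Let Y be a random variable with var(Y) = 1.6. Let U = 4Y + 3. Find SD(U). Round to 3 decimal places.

5.060

var(4Y + 3) = (4)²·1.6 = 25.6
SD(U) = √25.6 ≈ 5.060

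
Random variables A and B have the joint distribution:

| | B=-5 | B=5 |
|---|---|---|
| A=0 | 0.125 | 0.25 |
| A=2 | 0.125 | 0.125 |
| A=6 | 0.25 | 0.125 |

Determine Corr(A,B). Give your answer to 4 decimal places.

E[A] = 2.75,  E[B] = 0
E[AB] = -3.75
Cov(A,B) = E[AB] − E[A]E[B] = -3.75 − (2.75)(0) = -3.75
V(A) = 6.9375,  V(B) = 25
ρ = -3.75 / √(6.9375·25) ≈ -0.2847

-0.2847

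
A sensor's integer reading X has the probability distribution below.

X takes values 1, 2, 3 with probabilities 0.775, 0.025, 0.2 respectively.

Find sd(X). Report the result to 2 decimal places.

E[X] = (1)(0.775) + (2)(0.025) + (3)(0.2) = 1.425
E[X²] = (1)²(0.775) + (2)²(0.025) + (3)²(0.2) = 2.675
Var(X) = E[X²] − (E[X])² = 2.675 − (1.425)² = 0.644375
sd(X) = √0.644375 ≈ 0.80

0.80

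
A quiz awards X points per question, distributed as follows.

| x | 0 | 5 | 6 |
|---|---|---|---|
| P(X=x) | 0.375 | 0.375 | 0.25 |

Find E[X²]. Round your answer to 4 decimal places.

E[X²] = (0)²(0.375) + (5)²(0.375) + (6)²(0.25) = 18.375

18.3750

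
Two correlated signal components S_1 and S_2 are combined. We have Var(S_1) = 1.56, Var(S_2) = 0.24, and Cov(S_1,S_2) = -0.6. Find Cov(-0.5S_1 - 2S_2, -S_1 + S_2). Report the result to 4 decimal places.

Cov(-0.5S_1 - 2S_2, -S_1 + S_2) = (-0.5)(-1)Var(S_1) + (-2)(1)Var(S_2) + [(-0.5)(1) + (-2)(-1)]Cov(S_1,S_2)
= 0.5·1.56 + -2·0.24 + 1.5·-0.6 = -0.6

-0.6000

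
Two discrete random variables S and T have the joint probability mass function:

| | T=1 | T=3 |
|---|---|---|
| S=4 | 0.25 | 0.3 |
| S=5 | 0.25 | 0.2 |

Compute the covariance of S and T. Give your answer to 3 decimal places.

E[S] = 4.45,  E[T] = 2
E[ST] = 8.85
Cov(S,T) = E[ST] − E[S]E[T] = 8.85 − (4.45)(2) = -0.05

-0.050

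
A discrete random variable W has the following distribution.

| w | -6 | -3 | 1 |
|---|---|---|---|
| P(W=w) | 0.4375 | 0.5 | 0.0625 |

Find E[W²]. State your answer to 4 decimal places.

E[W²] = (-6)²(0.4375) + (-3)²(0.5) + (1)²(0.0625) = 20.3125

20.3125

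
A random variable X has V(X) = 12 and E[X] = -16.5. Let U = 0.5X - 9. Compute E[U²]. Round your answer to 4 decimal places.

300.5625

E[0.5X - 9] = 0.5·-16.5 − 9 = -17.25
V(0.5X - 9) = (0.5)²·12 = 3
E[U²] = V(U) + (E[U])² = 3 + (-17.25)² = 300.5625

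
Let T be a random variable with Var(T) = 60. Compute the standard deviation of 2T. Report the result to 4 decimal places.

15.4919

Var(2T) = (2)²·60 = 240
SD(2T) = √240 ≈ 15.4919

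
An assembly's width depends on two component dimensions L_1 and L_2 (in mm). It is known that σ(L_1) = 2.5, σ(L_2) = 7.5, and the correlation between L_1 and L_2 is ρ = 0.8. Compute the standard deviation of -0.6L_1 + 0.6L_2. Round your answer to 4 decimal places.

3.4205

Var(L_1) = (2.5)² = 6.25;  Var(L_2) = (7.5)² = 56.25
Cov(L_1,L_2) = ρ·σ(L_1)·σ(L_2) = 0.8·2.5·7.5 = 15
Var(-0.6L_1 + 0.6L_2) = (-0.6)²·Var(L_1) + (0.6)²·Var(L_2) + 2·(-0.6)·(0.6)·Cov(L_1,L_2)
= 0.36·6.25 + 0.36·56.25 + -0.72·15 = 11.7
σ(-0.6L_1 + 0.6L_2) = √11.7 ≈ 3.4205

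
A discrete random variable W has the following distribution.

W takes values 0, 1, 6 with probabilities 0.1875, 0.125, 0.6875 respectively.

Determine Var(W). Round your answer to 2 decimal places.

E[W] = (0)(0.1875) + (1)(0.125) + (6)(0.6875) = 4.25
E[W²] = (0)²(0.1875) + (1)²(0.125) + (6)²(0.6875) = 24.875
Var(W) = E[W²] − (E[W])² = 24.875 − (4.25)² = 6.8125

6.81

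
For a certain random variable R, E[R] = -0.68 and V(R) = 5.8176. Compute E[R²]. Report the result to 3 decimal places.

6.280

E[R²] = V(R) + (E[R])² = 5.8176 + (-0.68)² = 6.28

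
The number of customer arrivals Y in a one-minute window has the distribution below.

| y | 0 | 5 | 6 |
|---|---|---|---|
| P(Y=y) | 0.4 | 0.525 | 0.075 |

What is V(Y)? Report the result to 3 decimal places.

6.369

E[Y] = (0)(0.4) + (5)(0.525) + (6)(0.075) = 3.075
E[Y²] = (0)²(0.4) + (5)²(0.525) + (6)²(0.075) = 15.825
V(Y) = E[Y²] − (E[Y])² = 15.825 − (3.075)² = 6.369375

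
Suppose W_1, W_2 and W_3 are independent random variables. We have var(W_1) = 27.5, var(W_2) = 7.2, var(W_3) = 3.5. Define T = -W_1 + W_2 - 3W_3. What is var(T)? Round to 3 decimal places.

66.200

By independence, var(T) = (-1)²var(W_1) + (1)²var(W_2) + (-3)²var(W_3)
= (-1)²·27.5 + (1)²·7.2 + (-3)²·3.5 = 66.2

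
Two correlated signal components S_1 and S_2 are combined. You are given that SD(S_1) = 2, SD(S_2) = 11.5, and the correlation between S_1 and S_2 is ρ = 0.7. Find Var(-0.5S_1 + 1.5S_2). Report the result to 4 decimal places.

274.4125

Var(S_1) = (2)² = 4;  Var(S_2) = (11.5)² = 132.25
Cov(S_1,S_2) = ρ·SD(S_1)·SD(S_2) = 0.7·2·11.5 = 16.1
Var(-0.5S_1 + 1.5S_2) = (-0.5)²·Var(S_1) + (1.5)²·Var(S_2) + 2·(-0.5)·(1.5)·Cov(S_1,S_2)
= 0.25·4 + 2.25·132.25 + -1.5·16.1 = 274.4125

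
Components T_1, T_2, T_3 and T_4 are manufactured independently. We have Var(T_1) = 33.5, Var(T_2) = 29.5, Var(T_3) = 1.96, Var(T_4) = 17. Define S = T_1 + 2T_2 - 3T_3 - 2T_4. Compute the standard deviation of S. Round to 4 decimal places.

By independence, Var(S) = (1)²Var(T_1) + (2)²Var(T_2) + (-3)²Var(T_3) + (-2)²Var(T_4)
= (1)²·33.5 + (2)²·29.5 + (-3)²·1.96 + (-2)²·17 = 237.14
SD(S) = √237.14 ≈ 15.3994

15.3994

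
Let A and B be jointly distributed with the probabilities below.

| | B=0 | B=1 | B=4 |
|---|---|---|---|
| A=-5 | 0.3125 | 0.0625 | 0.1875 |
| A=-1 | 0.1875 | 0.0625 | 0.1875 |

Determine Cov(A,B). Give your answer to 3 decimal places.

0.406

E[A] = -3.25,  E[B] = 1.625
E[AB] = -4.875
Cov(A,B) = E[AB] − E[A]E[B] = -4.875 − (-3.25)(1.625) = 0.40625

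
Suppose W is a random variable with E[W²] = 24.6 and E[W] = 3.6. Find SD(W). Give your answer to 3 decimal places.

3.412

V(W) = 24.6 − (3.6)² = 11.64
SD(W) = √11.64 ≈ 3.412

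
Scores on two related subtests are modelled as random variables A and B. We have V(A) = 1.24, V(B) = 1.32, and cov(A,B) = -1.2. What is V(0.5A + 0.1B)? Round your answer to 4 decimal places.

V(0.5A + 0.1B) = (0.5)²·V(A) + (0.1)²·V(B) + 2·(0.5)·(0.1)·cov(A,B)
= 0.25·1.24 + 0.01·1.32 + 0.1·-1.2 = 0.2032

0.2032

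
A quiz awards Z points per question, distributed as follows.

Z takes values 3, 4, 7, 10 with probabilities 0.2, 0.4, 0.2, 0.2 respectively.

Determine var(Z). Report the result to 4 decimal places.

E[Z] = (3)(0.2) + (4)(0.4) + (7)(0.2) + (10)(0.2) = 5.6
E[Z²] = (3)²(0.2) + (4)²(0.4) + (7)²(0.2) + (10)²(0.2) = 38
var(Z) = E[Z²] − (E[Z])² = 38 − (5.6)² = 6.64

6.6400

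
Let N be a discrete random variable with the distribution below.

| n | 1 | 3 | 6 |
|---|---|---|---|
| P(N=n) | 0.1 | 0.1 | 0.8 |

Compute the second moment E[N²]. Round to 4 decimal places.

29.8000

E[N²] = (1)²(0.1) + (3)²(0.1) + (6)²(0.8) = 29.8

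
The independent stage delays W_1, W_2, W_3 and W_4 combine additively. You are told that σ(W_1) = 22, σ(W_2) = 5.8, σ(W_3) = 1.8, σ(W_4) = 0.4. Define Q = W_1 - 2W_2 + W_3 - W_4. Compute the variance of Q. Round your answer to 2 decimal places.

Var(W_1) = 484, Var(W_2) = 33.64, Var(W_3) = 3.24, Var(W_4) = 0.16
By independence, Var(Q) = (1)²Var(W_1) + (-2)²Var(W_2) + (1)²Var(W_3) + (-1)²Var(W_4)
= (1)²·484 + (-2)²·33.64 + (1)²·3.24 + (-1)²·0.16 = 621.96

621.96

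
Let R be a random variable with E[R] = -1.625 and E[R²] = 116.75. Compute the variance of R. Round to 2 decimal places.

Var(R) = 116.75 − (-1.625)² = 114.109375

114.11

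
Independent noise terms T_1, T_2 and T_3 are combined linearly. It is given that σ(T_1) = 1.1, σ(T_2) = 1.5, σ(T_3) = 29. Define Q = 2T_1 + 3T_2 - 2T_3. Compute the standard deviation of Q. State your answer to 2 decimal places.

58.22

var(T_1) = 1.21, var(T_2) = 2.25, var(T_3) = 841
By independence, var(Q) = (2)²var(T_1) + (3)²var(T_2) + (-2)²var(T_3)
= (2)²·1.21 + (3)²·2.25 + (-2)²·841 = 3389.09
σ(Q) = √3389.09 ≈ 58.22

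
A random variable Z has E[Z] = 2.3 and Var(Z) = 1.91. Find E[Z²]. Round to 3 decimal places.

7.200

E[Z²] = Var(Z) + (E[Z])² = 1.91 + (2.3)² = 7.2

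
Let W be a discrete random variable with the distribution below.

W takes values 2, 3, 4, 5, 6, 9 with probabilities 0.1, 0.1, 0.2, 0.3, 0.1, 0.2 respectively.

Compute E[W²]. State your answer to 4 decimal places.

E[W²] = (2)²(0.1) + (3)²(0.1) + (4)²(0.2) + (5)²(0.3) + (6)²(0.1) + (9)²(0.2) = 31.8

31.8000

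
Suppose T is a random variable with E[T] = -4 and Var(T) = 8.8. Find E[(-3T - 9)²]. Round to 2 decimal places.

88.20

E[-3T - 9] = -3·-4 − 9 = 3
Var(-3T - 9) = (-3)²·8.8 = 79.2
E[(-3T - 9)²] = Var((-3T - 9)) + (E[(-3T - 9)])² = 79.2 + (3)² = 88.2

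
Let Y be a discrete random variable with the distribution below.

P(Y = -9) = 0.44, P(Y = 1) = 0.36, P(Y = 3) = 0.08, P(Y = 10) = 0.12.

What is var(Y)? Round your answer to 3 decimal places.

44.054

E[Y] = (-9)(0.44) + (1)(0.36) + (3)(0.08) + (10)(0.12) = -2.16
E[Y²] = (-9)²(0.44) + (1)²(0.36) + (3)²(0.08) + (10)²(0.12) = 48.72
var(Y) = E[Y²] − (E[Y])² = 48.72 − (-2.16)² = 44.0544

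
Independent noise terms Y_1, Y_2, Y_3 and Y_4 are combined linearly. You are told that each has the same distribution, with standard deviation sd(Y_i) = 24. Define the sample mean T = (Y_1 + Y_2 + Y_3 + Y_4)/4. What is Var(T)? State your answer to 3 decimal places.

144.000

Var(Y_i) = (24)² = 576
By independence, Var(T) = (0.25)²Var(Y_1) + (0.25)²Var(Y_2) + (0.25)²Var(Y_3) + (0.25)²Var(Y_4)
= (0.25)²·576 + (0.25)²·576 + (0.25)²·576 + (0.25)²·576 = 144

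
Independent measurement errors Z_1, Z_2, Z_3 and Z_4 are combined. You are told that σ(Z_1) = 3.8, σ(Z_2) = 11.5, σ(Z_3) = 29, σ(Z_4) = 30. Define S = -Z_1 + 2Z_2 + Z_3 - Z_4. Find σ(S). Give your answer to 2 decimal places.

Var(Z_1) = 14.44, Var(Z_2) = 132.25, Var(Z_3) = 841, Var(Z_4) = 900
By independence, Var(S) = (-1)²Var(Z_1) + (2)²Var(Z_2) + (1)²Var(Z_3) + (-1)²Var(Z_4)
= (-1)²·14.44 + (2)²·132.25 + (1)²·841 + (-1)²·900 = 2284.44
σ(S) = √2284.44 ≈ 47.80

47.80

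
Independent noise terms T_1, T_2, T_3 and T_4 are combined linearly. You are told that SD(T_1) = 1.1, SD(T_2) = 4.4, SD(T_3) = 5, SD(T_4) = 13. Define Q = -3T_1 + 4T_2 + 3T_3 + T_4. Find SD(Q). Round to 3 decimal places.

V(T_1) = 1.21, V(T_2) = 19.36, V(T_3) = 25, V(T_4) = 169
By independence, V(Q) = (-3)²V(T_1) + (4)²V(T_2) + (3)²V(T_3) + (1)²V(T_4)
= (-3)²·1.21 + (4)²·19.36 + (3)²·25 + (1)²·169 = 714.65
SD(Q) = √714.65 ≈ 26.733

26.733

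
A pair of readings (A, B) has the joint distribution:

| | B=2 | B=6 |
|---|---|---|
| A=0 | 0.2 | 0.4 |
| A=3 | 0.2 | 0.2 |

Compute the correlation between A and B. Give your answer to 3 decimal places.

-0.167

E[A] = 1.2,  E[B] = 4.4
E[AB] = 4.8
cov(A,B) = E[AB] − E[A]E[B] = 4.8 − (1.2)(4.4) = -0.48
var(A) = 2.16,  var(B) = 3.84
ρ = -0.48 / √(2.16·3.84) ≈ -0.167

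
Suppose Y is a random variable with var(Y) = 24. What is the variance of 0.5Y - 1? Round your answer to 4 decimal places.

6.0000

var(0.5Y - 1) = (0.5)²·var(Y) = 0.25·24 = 6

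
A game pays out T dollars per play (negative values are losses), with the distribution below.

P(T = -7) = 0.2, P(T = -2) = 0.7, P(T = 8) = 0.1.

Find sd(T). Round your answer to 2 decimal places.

3.87

E[T] = (-7)(0.2) + (-2)(0.7) + (8)(0.1) = -2
E[T²] = (-7)²(0.2) + (-2)²(0.7) + (8)²(0.1) = 19
V(T) = E[T²] − (E[T])² = 19 − (-2)² = 15
sd(T) = √15 ≈ 3.87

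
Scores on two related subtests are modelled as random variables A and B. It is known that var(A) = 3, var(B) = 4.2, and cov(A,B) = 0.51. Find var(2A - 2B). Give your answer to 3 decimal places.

24.720

var(2A - 2B) = (2)²·var(A) + (-2)²·var(B) + 2·(2)·(-2)·cov(A,B)
= 4·3 + 4·4.2 + -8·0.51 = 24.72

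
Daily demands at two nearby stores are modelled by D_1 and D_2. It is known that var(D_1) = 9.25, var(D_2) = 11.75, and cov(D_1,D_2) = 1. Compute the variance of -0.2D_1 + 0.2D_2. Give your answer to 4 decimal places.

var(-0.2D_1 + 0.2D_2) = (-0.2)²·var(D_1) + (0.2)²·var(D_2) + 2·(-0.2)·(0.2)·cov(D_1,D_2)
= 0.04·9.25 + 0.04·11.75 + -0.08·1 = 0.76

0.7600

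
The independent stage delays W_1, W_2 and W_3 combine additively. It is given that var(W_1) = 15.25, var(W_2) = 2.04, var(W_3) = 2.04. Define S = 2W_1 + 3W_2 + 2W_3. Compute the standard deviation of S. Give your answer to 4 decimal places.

9.3552

By independence, var(S) = (2)²var(W_1) + (3)²var(W_2) + (2)²var(W_3)
= (2)²·15.25 + (3)²·2.04 + (2)²·2.04 = 87.52
sd(S) = √87.52 ≈ 9.3552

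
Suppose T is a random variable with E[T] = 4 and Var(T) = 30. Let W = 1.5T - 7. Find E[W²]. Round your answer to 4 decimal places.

68.5000

E[1.5T - 7] = 1.5·4 − 7 = -1
Var(1.5T - 7) = (1.5)²·30 = 67.5
E[W²] = Var(W) + (E[W])² = 67.5 + (-1)² = 68.5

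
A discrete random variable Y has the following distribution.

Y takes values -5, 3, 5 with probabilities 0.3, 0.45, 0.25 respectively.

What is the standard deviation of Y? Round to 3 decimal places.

E[Y] = (-5)(0.3) + (3)(0.45) + (5)(0.25) = 1.1
E[Y²] = (-5)²(0.3) + (3)²(0.45) + (5)²(0.25) = 17.8
var(Y) = E[Y²] − (E[Y])² = 17.8 − (1.1)² = 16.59
sd(Y) = √16.59 ≈ 4.073

4.073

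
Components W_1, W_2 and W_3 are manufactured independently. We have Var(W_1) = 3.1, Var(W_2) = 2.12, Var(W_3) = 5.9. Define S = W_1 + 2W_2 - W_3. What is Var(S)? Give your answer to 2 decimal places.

17.48

By independence, Var(S) = (1)²Var(W_1) + (2)²Var(W_2) + (-1)²Var(W_3)
= (1)²·3.1 + (2)²·2.12 + (-1)²·5.9 = 17.48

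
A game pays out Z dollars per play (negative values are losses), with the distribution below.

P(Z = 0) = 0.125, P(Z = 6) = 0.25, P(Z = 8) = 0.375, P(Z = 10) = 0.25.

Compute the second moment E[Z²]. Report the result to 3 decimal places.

58.000

E[Z²] = (0)²(0.125) + (6)²(0.25) + (8)²(0.375) + (10)²(0.25) = 58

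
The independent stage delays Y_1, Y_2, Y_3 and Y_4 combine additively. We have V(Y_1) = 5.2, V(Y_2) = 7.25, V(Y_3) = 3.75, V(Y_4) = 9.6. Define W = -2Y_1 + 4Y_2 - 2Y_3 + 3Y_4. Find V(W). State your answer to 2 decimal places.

238.20

By independence, V(W) = (-2)²V(Y_1) + (4)²V(Y_2) + (-2)²V(Y_3) + (3)²V(Y_4)
= (-2)²·5.2 + (4)²·7.25 + (-2)²·3.75 + (3)²·9.6 = 238.2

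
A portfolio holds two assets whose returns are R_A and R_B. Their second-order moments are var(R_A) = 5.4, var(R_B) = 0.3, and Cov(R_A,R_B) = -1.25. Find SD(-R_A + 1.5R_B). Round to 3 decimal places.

var(-R_A + 1.5R_B) = (-1)²·var(R_A) + (1.5)²·var(R_B) + 2·(-1)·(1.5)·Cov(R_A,R_B)
= 1·5.4 + 2.25·0.3 + -3·-1.25 = 9.825
SD(-R_A + 1.5R_B) = √9.825 ≈ 3.134

3.134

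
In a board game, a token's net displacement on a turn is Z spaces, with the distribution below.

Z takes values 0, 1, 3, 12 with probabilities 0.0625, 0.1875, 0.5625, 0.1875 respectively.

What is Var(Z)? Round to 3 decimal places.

15.234

E[Z] = (0)(0.0625) + (1)(0.1875) + (3)(0.5625) + (12)(0.1875) = 4.125
E[Z²] = (0)²(0.0625) + (1)²(0.1875) + (3)²(0.5625) + (12)²(0.1875) = 32.25
Var(Z) = E[Z²] − (E[Z])² = 32.25 − (4.125)² = 15.234375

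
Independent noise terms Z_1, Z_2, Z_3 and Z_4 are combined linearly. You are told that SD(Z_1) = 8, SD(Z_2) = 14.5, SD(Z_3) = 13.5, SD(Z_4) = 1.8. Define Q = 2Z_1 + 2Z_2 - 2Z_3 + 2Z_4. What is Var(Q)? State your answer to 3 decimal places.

1838.960

Var(Z_1) = 64, Var(Z_2) = 210.25, Var(Z_3) = 182.25, Var(Z_4) = 3.24
By independence, Var(Q) = (2)²Var(Z_1) + (2)²Var(Z_2) + (-2)²Var(Z_3) + (2)²Var(Z_4)
= (2)²·64 + (2)²·210.25 + (-2)²·182.25 + (2)²·3.24 = 1838.96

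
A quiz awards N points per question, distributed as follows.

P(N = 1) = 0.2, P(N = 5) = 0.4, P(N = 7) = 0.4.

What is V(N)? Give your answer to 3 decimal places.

4.800

E[N] = (1)(0.2) + (5)(0.4) + (7)(0.4) = 5
E[N²] = (1)²(0.2) + (5)²(0.4) + (7)²(0.4) = 29.8
V(N) = E[N²] − (E[N])² = 29.8 − (5)² = 4.8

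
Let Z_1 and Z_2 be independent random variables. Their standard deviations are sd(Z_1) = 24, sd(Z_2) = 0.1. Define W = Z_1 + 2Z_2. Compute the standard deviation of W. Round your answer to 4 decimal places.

Var(Z_1) = 576, Var(Z_2) = 0.01
By independence, Var(W) = (1)²Var(Z_1) + (2)²Var(Z_2)
= (1)²·576 + (2)²·0.01 = 576.04
sd(W) = √576.04 ≈ 24.0008

24.0008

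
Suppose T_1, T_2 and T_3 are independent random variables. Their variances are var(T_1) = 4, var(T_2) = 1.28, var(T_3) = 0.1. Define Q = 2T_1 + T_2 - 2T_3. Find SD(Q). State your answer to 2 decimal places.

By independence, var(Q) = (2)²var(T_1) + (1)²var(T_2) + (-2)²var(T_3)
= (2)²·4 + (1)²·1.28 + (-2)²·0.1 = 17.68
SD(Q) = √17.68 ≈ 4.20

4.20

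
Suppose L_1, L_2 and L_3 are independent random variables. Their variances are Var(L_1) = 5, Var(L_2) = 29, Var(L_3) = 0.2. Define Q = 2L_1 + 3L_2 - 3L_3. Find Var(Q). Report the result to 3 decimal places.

282.800

By independence, Var(Q) = (2)²Var(L_1) + (3)²Var(L_2) + (-3)²Var(L_3)
= (2)²·5 + (3)²·29 + (-3)²·0.2 = 282.8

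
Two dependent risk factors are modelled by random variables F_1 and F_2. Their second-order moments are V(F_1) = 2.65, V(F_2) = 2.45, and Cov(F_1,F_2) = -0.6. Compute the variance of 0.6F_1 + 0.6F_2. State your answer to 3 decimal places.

1.404

V(0.6F_1 + 0.6F_2) = (0.6)²·V(F_1) + (0.6)²·V(F_2) + 2·(0.6)·(0.6)·Cov(F_1,F_2)
= 0.36·2.65 + 0.36·2.45 + 0.72·-0.6 = 1.404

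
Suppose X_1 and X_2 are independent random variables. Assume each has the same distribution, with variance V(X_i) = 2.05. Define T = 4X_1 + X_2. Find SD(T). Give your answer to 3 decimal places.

5.903

By independence, V(T) = (4)²V(X_1) + (1)²V(X_2)
= (4)²·2.05 + (1)²·2.05 = 34.85
SD(T) = √34.85 ≈ 5.903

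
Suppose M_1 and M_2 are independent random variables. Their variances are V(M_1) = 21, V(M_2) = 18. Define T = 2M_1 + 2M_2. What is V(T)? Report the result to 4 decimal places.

156.0000

By independence, V(T) = (2)²V(M_1) + (2)²V(M_2)
= (2)²·21 + (2)²·18 = 156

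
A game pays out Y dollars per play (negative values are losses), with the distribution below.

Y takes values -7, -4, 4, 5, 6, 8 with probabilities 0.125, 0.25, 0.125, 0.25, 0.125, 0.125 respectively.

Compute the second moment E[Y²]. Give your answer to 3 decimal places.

30.875

E[Y²] = (-7)²(0.125) + (-4)²(0.25) + (4)²(0.125) + (5)²(0.25) + (6)²(0.125) + (8)²(0.125) = 30.875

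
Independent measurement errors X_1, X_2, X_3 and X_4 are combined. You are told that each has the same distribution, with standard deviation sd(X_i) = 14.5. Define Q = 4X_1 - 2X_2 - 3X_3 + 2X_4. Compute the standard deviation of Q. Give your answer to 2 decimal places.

Var(X_i) = (14.5)² = 210.25
By independence, Var(Q) = (4)²Var(X_1) + (-2)²Var(X_2) + (-3)²Var(X_3) + (2)²Var(X_4)
= (4)²·210.25 + (-2)²·210.25 + (-3)²·210.25 + (2)²·210.25 = 6938.25
sd(Q) = √6938.25 ≈ 83.30

83.30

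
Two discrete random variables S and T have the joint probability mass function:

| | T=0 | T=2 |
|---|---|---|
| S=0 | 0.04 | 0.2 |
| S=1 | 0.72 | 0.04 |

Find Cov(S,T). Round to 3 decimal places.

E[S] = 0.76,  E[T] = 0.48
E[ST] = 0.08
Cov(S,T) = E[ST] − E[S]E[T] = 0.08 − (0.76)(0.48) = -0.2848

-0.285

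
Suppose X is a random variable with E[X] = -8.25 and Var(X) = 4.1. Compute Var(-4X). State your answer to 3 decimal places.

65.600

Var(-4X) = (-4)²·Var(X) = 16·4.1 = 65.6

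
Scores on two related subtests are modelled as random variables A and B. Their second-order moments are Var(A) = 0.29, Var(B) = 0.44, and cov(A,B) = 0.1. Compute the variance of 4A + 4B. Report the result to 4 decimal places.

Var(4A + 4B) = (4)²·Var(A) + (4)²·Var(B) + 2·(4)·(4)·cov(A,B)
= 16·0.29 + 16·0.44 + 32·0.1 = 14.88

14.8800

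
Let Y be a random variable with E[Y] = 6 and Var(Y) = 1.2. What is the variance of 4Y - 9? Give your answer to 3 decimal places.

19.200

Var(4Y - 9) = (4)²·Var(Y) = 16·1.2 = 19.2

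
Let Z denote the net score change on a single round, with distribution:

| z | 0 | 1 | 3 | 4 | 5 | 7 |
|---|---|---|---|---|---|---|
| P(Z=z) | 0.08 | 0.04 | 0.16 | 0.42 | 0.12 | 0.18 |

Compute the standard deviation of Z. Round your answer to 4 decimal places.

1.8805

E[Z] = (0)(0.08) + (1)(0.04) + (3)(0.16) + (4)(0.42) + (5)(0.12) + (7)(0.18) = 4.06
E[Z²] = (0)²(0.08) + (1)²(0.04) + (3)²(0.16) + (4)²(0.42) + (5)²(0.12) + (7)²(0.18) = 20.02
Var(Z) = E[Z²] − (E[Z])² = 20.02 − (4.06)² = 3.5364
SD(Z) = √3.5364 ≈ 1.8805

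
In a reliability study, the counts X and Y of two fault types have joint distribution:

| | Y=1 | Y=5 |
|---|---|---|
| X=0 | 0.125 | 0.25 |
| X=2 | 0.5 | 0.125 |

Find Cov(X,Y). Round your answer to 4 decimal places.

E[X] = 1.25,  E[Y] = 2.5
E[XY] = 2.25
Cov(X,Y) = E[XY] − E[X]E[Y] = 2.25 − (1.25)(2.5) = -0.875

-0.8750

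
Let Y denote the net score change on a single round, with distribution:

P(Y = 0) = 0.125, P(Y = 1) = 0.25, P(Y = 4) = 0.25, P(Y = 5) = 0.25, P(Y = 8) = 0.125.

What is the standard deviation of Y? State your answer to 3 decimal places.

E[Y] = (0)(0.125) + (1)(0.25) + (4)(0.25) + (5)(0.25) + (8)(0.125) = 3.5
E[Y²] = (0)²(0.125) + (1)²(0.25) + (4)²(0.25) + (5)²(0.25) + (8)²(0.125) = 18.5
Var(Y) = E[Y²] − (E[Y])² = 18.5 − (3.5)² = 6.25
σ(Y) = √6.25 ≈ 2.500

2.500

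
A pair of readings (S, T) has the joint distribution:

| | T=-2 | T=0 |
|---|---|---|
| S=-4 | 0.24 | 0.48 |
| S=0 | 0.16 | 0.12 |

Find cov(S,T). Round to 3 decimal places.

E[S] = -2.88,  E[T] = -0.8
E[ST] = 1.92
cov(S,T) = E[ST] − E[S]E[T] = 1.92 − (-2.88)(-0.8) = -0.384

-0.384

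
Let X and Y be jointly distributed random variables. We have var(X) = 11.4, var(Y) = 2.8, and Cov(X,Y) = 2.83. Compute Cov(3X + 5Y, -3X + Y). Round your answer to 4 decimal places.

-122.5600

Cov(3X + 5Y, -3X + Y) = (3)(-3)var(X) + (5)(1)var(Y) + [(3)(1) + (5)(-3)]Cov(X,Y)
= -9·11.4 + 5·2.8 + -12·2.83 = -122.56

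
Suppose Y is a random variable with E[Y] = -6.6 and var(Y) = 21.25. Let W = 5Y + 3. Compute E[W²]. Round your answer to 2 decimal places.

1431.25

E[5Y + 3] = 5·-6.6 + 3 = -30
var(5Y + 3) = (5)²·21.25 = 531.25
E[W²] = var(W) + (E[W])² = 531.25 + (-30)² = 1431.25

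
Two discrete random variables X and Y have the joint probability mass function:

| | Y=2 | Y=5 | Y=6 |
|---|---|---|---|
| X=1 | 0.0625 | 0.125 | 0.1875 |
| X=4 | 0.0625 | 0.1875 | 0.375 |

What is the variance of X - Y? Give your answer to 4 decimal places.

E[X] = 2.875,  E[Y] = 5.1875,  E[XY] = 15.125
var(X) = 10.375 − (2.875)² = 2.109375;  var(Y) = 28.5625 − (5.1875)² = 1.65234375
cov(X,Y) = 15.125 − (2.875)(5.1875) = 0.2109375
var(X - Y) = (1)²·2.109375 + (-1)²·1.65234375 + 2·(1)·(-1)·0.2109375 = 3.33984375

3.3398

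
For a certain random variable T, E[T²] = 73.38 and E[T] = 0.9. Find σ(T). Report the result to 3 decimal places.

Var(T) = 73.38 − (0.9)² = 72.57
σ(T) = √72.57 ≈ 8.519

8.519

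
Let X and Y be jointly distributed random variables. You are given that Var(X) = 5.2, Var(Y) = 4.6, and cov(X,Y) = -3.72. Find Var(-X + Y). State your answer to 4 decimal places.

Var(-X + Y) = (-1)²·Var(X) + (1)²·Var(Y) + 2·(-1)·(1)·cov(X,Y)
= 1·5.2 + 1·4.6 + -2·-3.72 = 17.24

17.2400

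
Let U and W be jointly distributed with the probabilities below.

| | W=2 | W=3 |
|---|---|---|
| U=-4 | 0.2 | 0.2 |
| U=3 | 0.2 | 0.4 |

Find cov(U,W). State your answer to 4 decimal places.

0.2800

E[U] = 0.2,  E[W] = 2.6
E[UW] = 0.8
cov(U,W) = E[UW] − E[U]E[W] = 0.8 − (0.2)(2.6) = 0.28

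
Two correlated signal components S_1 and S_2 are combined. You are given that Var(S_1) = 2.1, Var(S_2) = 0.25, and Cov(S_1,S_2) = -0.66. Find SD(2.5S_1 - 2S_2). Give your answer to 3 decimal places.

Var(2.5S_1 - 2S_2) = (2.5)²·Var(S_1) + (-2)²·Var(S_2) + 2·(2.5)·(-2)·Cov(S_1,S_2)
= 6.25·2.1 + 4·0.25 + -10·-0.66 = 20.725
SD(2.5S_1 - 2S_2) = √20.725 ≈ 4.552

4.552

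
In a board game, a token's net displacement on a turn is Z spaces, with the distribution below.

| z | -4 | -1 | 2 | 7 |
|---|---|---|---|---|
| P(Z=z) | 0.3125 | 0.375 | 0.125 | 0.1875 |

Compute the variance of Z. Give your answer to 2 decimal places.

15.06

E[Z] = (-4)(0.3125) + (-1)(0.375) + (2)(0.125) + (7)(0.1875) = -0.0625
E[Z²] = (-4)²(0.3125) + (-1)²(0.375) + (2)²(0.125) + (7)²(0.1875) = 15.0625
Var(Z) = E[Z²] − (E[Z])² = 15.0625 − (-0.0625)² = 15.05859375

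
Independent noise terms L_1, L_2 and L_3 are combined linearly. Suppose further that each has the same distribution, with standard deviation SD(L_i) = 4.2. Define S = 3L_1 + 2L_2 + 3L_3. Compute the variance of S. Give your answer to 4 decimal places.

388.0800

Var(L_i) = (4.2)² = 17.64
By independence, Var(S) = (3)²Var(L_1) + (2)²Var(L_2) + (3)²Var(L_3)
= (3)²·17.64 + (2)²·17.64 + (3)²·17.64 = 388.08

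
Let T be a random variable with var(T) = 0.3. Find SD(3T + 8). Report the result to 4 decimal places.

1.6432

var(3T + 8) = (3)²·0.3 = 2.7
SD(3T + 8) = √2.7 ≈ 1.6432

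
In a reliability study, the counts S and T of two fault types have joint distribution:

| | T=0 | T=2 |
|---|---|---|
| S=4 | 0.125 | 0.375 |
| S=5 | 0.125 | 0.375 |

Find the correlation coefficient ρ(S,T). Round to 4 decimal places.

0.0000

E[S] = 4.5,  E[T] = 1.5
E[ST] = 6.75
Cov(S,T) = E[ST] − E[S]E[T] = 6.75 − (4.5)(1.5) = 0
var(S) = 0.25,  var(T) = 0.75
ρ = 0 / √(0.25·0.75) ≈ 0.0000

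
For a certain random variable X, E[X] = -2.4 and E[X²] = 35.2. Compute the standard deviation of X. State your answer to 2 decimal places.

Var(X) = 35.2 − (-2.4)² = 29.44
SD(X) = √29.44 ≈ 5.43

5.43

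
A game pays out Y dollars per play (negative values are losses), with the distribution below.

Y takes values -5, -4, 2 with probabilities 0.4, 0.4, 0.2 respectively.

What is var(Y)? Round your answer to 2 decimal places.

6.96

E[Y] = (-5)(0.4) + (-4)(0.4) + (2)(0.2) = -3.2
E[Y²] = (-5)²(0.4) + (-4)²(0.4) + (2)²(0.2) = 17.2
var(Y) = E[Y²] − (E[Y])² = 17.2 − (-3.2)² = 6.96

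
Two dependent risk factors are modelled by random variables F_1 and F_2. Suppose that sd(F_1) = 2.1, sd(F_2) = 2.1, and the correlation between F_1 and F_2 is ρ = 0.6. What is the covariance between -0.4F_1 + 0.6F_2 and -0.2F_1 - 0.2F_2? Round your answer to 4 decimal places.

Var(F_1) = (2.1)² = 4.41;  Var(F_2) = (2.1)² = 4.41
cov(F_1,F_2) = ρ·sd(F_1)·sd(F_2) = 0.6·2.1·2.1 = 2.646
cov(-0.4F_1 + 0.6F_2, -0.2F_1 - 0.2F_2) = (-0.4)(-0.2)Var(F_1) + (0.6)(-0.2)Var(F_2) + [(-0.4)(-0.2) + (0.6)(-0.2)]cov(F_1,F_2)
= 0.08·4.41 + -0.12·4.41 + -0.04·2.646 = -0.28224

-0.2822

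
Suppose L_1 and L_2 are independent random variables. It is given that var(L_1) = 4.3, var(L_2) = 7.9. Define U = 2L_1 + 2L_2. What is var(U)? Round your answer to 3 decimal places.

By independence, var(U) = (2)²var(L_1) + (2)²var(L_2)
= (2)²·4.3 + (2)²·7.9 = 48.8

48.800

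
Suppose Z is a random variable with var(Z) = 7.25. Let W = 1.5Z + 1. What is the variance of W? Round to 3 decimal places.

var(1.5Z + 1) = (1.5)²·var(Z) = 2.25·7.25 = 16.3125

16.313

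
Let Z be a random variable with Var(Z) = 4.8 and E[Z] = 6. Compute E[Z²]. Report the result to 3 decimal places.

E[Z²] = Var(Z) + (E[Z])² = 4.8 + (6)² = 40.8

40.800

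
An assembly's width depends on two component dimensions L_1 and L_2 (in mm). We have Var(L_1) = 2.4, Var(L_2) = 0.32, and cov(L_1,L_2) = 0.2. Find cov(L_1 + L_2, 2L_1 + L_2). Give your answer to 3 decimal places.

cov(L_1 + L_2, 2L_1 + L_2) = (1)(2)Var(L_1) + (1)(1)Var(L_2) + [(1)(1) + (1)(2)]cov(L_1,L_2)
= 2·2.4 + 1·0.32 + 3·0.2 = 5.72

5.720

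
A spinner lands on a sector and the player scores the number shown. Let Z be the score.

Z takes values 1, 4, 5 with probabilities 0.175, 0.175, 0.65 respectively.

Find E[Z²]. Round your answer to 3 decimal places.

E[Z²] = (1)²(0.175) + (4)²(0.175) + (5)²(0.65) = 19.225

19.225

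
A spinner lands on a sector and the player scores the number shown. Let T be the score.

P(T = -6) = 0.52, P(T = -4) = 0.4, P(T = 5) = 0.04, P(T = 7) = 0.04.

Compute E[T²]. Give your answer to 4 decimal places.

28.0800

E[T²] = (-6)²(0.52) + (-4)²(0.4) + (5)²(0.04) + (7)²(0.04) = 28.08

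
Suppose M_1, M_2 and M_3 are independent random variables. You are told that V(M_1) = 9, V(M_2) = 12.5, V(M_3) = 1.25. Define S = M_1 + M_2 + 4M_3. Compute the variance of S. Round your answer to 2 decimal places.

41.50

By independence, V(S) = (1)²V(M_1) + (1)²V(M_2) + (4)²V(M_3)
= (1)²·9 + (1)²·12.5 + (4)²·1.25 = 41.5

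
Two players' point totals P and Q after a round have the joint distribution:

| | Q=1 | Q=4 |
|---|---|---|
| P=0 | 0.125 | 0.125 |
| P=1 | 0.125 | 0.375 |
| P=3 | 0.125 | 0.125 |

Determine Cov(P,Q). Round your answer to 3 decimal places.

-0.094

E[P] = 1.25,  E[Q] = 2.875
E[PQ] = 3.5
Cov(P,Q) = E[PQ] − E[P]E[Q] = 3.5 − (1.25)(2.875) = -0.09375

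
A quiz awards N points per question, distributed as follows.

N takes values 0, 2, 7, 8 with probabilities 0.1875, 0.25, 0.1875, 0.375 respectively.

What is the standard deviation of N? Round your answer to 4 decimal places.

E[N] = (0)(0.1875) + (2)(0.25) + (7)(0.1875) + (8)(0.375) = 4.8125
E[N²] = (0)²(0.1875) + (2)²(0.25) + (7)²(0.1875) + (8)²(0.375) = 34.1875
Var(N) = E[N²] − (E[N])² = 34.1875 − (4.8125)² = 11.02734375
sd(N) = √11.02734375 ≈ 3.3207

3.3207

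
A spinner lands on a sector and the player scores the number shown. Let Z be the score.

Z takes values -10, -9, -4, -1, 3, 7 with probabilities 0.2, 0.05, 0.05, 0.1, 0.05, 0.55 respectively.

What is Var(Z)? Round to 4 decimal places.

50.7875

E[Z] = (-10)(0.2) + (-9)(0.05) + (-4)(0.05) + (-1)(0.1) + (3)(0.05) + (7)(0.55) = 1.25
E[Z²] = (-10)²(0.2) + (-9)²(0.05) + (-4)²(0.05) + (-1)²(0.1) + (3)²(0.05) + (7)²(0.55) = 52.35
Var(Z) = E[Z²] − (E[Z])² = 52.35 − (1.25)² = 50.7875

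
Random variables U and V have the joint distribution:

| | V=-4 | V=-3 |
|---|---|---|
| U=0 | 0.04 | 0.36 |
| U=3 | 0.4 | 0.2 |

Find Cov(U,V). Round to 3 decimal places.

E[U] = 1.8,  E[V] = -3.44
E[UV] = -6.6
Cov(U,V) = E[UV] − E[U]E[V] = -6.6 − (1.8)(-3.44) = -0.408

-0.408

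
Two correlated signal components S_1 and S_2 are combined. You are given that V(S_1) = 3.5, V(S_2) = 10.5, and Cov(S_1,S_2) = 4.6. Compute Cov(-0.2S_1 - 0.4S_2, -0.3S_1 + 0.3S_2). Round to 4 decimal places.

-0.7740

Cov(-0.2S_1 - 0.4S_2, -0.3S_1 + 0.3S_2) = (-0.2)(-0.3)V(S_1) + (-0.4)(0.3)V(S_2) + [(-0.2)(0.3) + (-0.4)(-0.3)]Cov(S_1,S_2)
= 0.06·3.5 + -0.12·10.5 + 0.06·4.6 = -0.774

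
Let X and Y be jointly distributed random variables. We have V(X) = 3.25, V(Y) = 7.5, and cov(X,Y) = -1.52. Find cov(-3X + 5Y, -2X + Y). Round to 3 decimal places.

76.760

cov(-3X + 5Y, -2X + Y) = (-3)(-2)V(X) + (5)(1)V(Y) + [(-3)(1) + (5)(-2)]cov(X,Y)
= 6·3.25 + 5·7.5 + -13·-1.52 = 76.76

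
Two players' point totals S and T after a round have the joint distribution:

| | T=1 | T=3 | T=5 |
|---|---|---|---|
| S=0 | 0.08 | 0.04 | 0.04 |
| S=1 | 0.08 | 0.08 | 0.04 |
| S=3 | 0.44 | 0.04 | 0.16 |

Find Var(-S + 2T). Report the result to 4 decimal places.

E[S] = 2.12,  E[T] = 2.28,  E[ST] = 4.6
Var(S) = 5.96 − (2.12)² = 1.4656;  Var(T) = 8.04 − (2.28)² = 2.8416
Cov(S,T) = 4.6 − (2.12)(2.28) = -0.2336
Var(-S + 2T) = (-1)²·1.4656 + (2)²·2.8416 + 2·(-1)·(2)·-0.2336 = 13.7664

13.7664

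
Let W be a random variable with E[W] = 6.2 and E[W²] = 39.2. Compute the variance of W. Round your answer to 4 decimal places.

V(W) = 39.2 − (6.2)² = 0.76

0.7600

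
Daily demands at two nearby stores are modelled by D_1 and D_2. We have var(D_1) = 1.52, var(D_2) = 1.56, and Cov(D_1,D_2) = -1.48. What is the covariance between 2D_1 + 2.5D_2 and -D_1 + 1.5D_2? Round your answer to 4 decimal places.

Cov(2D_1 + 2.5D_2, -D_1 + 1.5D_2) = (2)(-1)var(D_1) + (2.5)(1.5)var(D_2) + [(2)(1.5) + (2.5)(-1)]Cov(D_1,D_2)
= -2·1.52 + 3.75·1.56 + 0.5·-1.48 = 2.07

2.0700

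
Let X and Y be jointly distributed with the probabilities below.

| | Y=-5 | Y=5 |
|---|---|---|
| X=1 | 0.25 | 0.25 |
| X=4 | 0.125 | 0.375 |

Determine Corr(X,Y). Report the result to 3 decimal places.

0.258

E[X] = 2.5,  E[Y] = 1.25
E[XY] = 5
cov(X,Y) = E[XY] − E[X]E[Y] = 5 − (2.5)(1.25) = 1.875
var(X) = 2.25,  var(Y) = 23.4375
ρ = 1.875 / √(2.25·23.4375) ≈ 0.258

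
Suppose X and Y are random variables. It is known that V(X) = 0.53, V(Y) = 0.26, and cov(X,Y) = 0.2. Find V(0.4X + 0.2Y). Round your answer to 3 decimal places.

V(0.4X + 0.2Y) = (0.4)²·V(X) + (0.2)²·V(Y) + 2·(0.4)·(0.2)·cov(X,Y)
= 0.16·0.53 + 0.04·0.26 + 0.16·0.2 = 0.1272

0.127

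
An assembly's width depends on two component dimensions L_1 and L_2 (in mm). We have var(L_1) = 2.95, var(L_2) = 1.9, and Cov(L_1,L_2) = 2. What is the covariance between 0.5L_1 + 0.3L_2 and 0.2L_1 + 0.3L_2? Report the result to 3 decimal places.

0.886

Cov(0.5L_1 + 0.3L_2, 0.2L_1 + 0.3L_2) = (0.5)(0.2)var(L_1) + (0.3)(0.3)var(L_2) + [(0.5)(0.3) + (0.3)(0.2)]Cov(L_1,L_2)
= 0.1·2.95 + 0.09·1.9 + 0.21·2 = 0.886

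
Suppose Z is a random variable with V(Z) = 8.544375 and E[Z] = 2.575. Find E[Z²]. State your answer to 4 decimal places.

E[Z²] = V(Z) + (E[Z])² = 8.544375 + (2.575)² = 15.175

15.1750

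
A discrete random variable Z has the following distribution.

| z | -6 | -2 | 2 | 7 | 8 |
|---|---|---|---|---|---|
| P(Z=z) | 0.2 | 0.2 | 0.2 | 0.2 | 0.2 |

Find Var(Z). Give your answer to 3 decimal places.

28.160

E[Z] = (-6)(0.2) + (-2)(0.2) + (2)(0.2) + (7)(0.2) + (8)(0.2) = 1.8
E[Z²] = (-6)²(0.2) + (-2)²(0.2) + (2)²(0.2) + (7)²(0.2) + (8)²(0.2) = 31.4
Var(Z) = E[Z²] − (E[Z])² = 31.4 − (1.8)² = 28.16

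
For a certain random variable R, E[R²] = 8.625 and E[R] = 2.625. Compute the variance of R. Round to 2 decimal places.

V(R) = 8.625 − (2.625)² = 1.734375

1.73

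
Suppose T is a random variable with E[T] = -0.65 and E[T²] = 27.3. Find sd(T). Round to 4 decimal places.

V(T) = 27.3 − (-0.65)² = 26.8775
sd(T) = √26.8775 ≈ 5.1844

5.1844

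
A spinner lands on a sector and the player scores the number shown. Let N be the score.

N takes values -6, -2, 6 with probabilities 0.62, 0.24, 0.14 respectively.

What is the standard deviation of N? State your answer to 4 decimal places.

4.1268

E[N] = (-6)(0.62) + (-2)(0.24) + (6)(0.14) = -3.36
E[N²] = (-6)²(0.62) + (-2)²(0.24) + (6)²(0.14) = 28.32
var(N) = E[N²] − (E[N])² = 28.32 − (-3.36)² = 17.0304
SD(N) = √17.0304 ≈ 4.1268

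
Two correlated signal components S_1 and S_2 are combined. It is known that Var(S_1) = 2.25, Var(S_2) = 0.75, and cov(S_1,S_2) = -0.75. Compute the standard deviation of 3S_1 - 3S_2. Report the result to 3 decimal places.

Var(3S_1 - 3S_2) = (3)²·Var(S_1) + (-3)²·Var(S_2) + 2·(3)·(-3)·cov(S_1,S_2)
= 9·2.25 + 9·0.75 + -18·-0.75 = 40.5
SD(3S_1 - 3S_2) = √40.5 ≈ 6.364

6.364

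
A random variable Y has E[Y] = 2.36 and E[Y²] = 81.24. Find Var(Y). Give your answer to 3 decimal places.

75.670

Var(Y) = 81.24 − (2.36)² = 75.6704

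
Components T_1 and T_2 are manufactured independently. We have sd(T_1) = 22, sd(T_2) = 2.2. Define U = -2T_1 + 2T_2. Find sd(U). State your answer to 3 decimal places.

44.219

var(T_1) = 484, var(T_2) = 4.84
By independence, var(U) = (-2)²var(T_1) + (2)²var(T_2)
= (-2)²·484 + (2)²·4.84 = 1955.36
sd(U) = √1955.36 ≈ 44.219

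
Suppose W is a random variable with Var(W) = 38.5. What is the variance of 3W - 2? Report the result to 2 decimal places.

346.50

Var(3W - 2) = (3)²·Var(W) = 9·38.5 = 346.5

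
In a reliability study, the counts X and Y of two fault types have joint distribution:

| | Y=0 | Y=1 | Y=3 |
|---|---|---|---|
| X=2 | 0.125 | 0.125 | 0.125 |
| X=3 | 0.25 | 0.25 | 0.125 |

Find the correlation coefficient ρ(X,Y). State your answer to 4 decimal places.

E[X] = 2.625,  E[Y] = 1.125
E[XY] = 2.875
Cov(X,Y) = E[XY] − E[X]E[Y] = 2.875 − (2.625)(1.125) = -0.078125
Var(X) = 0.234375,  Var(Y) = 1.359375
ρ = -0.078125 / √(0.234375·1.359375) ≈ -0.1384

-0.1384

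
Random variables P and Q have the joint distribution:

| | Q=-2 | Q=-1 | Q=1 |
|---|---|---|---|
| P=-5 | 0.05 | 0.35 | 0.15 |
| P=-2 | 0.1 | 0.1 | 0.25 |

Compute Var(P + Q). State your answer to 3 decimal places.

E[P] = -3.65,  E[Q] = -0.35,  E[PQ] = 1.6
Var(P) = 15.55 − (-3.65)² = 2.2275;  Var(Q) = 1.45 − (-0.35)² = 1.3275
Cov(P,Q) = 1.6 − (-3.65)(-0.35) = 0.3225
Var(P + Q) = (1)²·2.2275 + (1)²·1.3275 + 2·(1)·(1)·0.3225 = 4.2

4.200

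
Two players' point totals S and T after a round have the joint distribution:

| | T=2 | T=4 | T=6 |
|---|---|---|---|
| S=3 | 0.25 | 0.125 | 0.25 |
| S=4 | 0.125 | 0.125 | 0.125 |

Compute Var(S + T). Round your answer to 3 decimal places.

3.234

E[S] = 3.375,  E[T] = 4,  E[ST] = 13.5
Var(S) = 11.625 − (3.375)² = 0.234375;  Var(T) = 19 − (4)² = 3
cov(S,T) = 13.5 − (3.375)(4) = 0
Var(S + T) = (1)²·0.234375 + (1)²·3 + 2·(1)·(1)·0 = 3.234375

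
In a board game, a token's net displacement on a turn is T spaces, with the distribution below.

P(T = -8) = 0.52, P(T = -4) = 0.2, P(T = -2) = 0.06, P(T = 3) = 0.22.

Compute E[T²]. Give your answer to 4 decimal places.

38.7000

E[T²] = (-8)²(0.52) + (-4)²(0.2) + (-2)²(0.06) + (3)²(0.22) = 38.7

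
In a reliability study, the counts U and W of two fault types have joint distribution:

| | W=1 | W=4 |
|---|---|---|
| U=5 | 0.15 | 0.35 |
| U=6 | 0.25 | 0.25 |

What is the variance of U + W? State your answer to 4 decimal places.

2.1100

E[U] = 5.5,  E[W] = 2.8,  E[UW] = 15.25
Var(U) = 30.5 − (5.5)² = 0.25;  Var(W) = 10 − (2.8)² = 2.16
cov(U,W) = 15.25 − (5.5)(2.8) = -0.15
Var(U + W) = (1)²·0.25 + (1)²·2.16 + 2·(1)·(1)·-0.15 = 2.11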